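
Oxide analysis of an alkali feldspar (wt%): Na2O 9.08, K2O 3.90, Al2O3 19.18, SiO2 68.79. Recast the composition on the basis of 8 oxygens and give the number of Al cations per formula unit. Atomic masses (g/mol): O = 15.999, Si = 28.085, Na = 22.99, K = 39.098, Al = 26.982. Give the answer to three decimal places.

Na2O (M=61.979): mol = 0.14650; Na = 0.29300, O = 0.14650.
K2O (M=94.195): mol = 0.04140; K = 0.08280, O = 0.04140.
Al2O3 (M=101.961): mol = 0.18811; Al = 0.37622, O = 0.56433.
SiO2 (M=60.083): mol = 1.14492; Si = 1.14492, O = 2.28984.
ΣO = 3.04207; factor = 8/ΣO = 2.62979.
Al apfu = 0.37622 × 2.62979 = 0.989.

0.989 Al apfu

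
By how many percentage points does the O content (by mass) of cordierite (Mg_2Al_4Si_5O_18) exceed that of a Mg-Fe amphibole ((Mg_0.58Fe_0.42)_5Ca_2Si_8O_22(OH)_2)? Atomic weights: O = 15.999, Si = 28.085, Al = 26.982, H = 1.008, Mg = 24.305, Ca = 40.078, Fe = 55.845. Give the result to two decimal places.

5.53 percentage points

First mineral: 287.982 g O in 584.945 g formula = 49.23 wt% O.
Second mineral: 383.976 g O in 878.587 g formula = 43.70 wt% O.
49.23% − 43.70% gives a difference of 5.53 percentage points.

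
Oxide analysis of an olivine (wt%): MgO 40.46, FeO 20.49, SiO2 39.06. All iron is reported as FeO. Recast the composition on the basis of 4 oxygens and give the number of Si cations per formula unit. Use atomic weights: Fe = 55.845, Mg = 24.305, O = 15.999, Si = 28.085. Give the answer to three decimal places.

MgO: 40.46/40.304 = 1.00387 mol → 1.00387 mol Mg, 1.00387 mol O.
FeO: 20.49/71.844 = 0.28520 mol → 0.28520 mol Fe, 0.28520 mol O.
SiO2: 39.06/60.083 = 0.65010 mol → 0.65010 mol Si, 1.30020 mol O.
Total oxygen = 2.58927 mol. Normalization factor = 4/2.58927 = 1.54484.
Si per 4 O = 0.65010 × 1.54484 = 1.004.

1.004 Si apfu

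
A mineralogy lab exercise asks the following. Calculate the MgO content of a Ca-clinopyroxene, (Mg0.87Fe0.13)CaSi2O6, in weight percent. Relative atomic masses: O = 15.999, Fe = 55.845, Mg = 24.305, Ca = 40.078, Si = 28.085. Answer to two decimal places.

15.89 wt%

Formula mass = 220.647 g/mol.
0.87 Mg → 0.8700 mol MgO per formula unit; M(MgO) = 40.304, so MgO mass = 35.064 g.
35.064/220.647 × 100 = 15.89 wt%.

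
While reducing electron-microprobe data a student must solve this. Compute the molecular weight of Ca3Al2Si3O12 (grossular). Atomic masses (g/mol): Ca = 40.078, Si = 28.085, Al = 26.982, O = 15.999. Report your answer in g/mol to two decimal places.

450.44 g/mol

M = 3(40.078) + 2(26.982) + 3(28.085) + 12(15.999)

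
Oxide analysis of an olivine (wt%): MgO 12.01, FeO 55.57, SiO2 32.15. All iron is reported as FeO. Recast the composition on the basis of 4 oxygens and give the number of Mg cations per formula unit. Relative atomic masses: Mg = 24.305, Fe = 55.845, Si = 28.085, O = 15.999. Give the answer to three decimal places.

MgO: 12.01/40.304 = 0.29799 mol → 0.29799 mol Mg, 0.29799 mol O.
FeO: 55.57/71.844 = 0.77348 mol → 0.77348 mol Fe, 0.77348 mol O.
SiO2: 32.15/60.083 = 0.53509 mol → 0.53509 mol Si, 1.07018 mol O.
Total oxygen = 2.14165 mol. Normalization factor = 4/2.14165 = 1.86772.
Mg per 4 O = 0.29799 × 1.86772 = 0.557.

0.557 Mg apfu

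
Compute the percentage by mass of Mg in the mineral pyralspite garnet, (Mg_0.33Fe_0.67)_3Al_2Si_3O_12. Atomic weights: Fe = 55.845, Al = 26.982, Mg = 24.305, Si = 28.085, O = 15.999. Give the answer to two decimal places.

Formula mass = 0.99*24.305 + 2.01*55.845 + 2*26.982 + 3*28.085 + 12*15.999 = 466.517 g/mol, of which 24.062 g is Mg.
So Mg makes up 24.062/466.517 = 0.0516 of the mass, i.e. 5.16%.

5.16 wt%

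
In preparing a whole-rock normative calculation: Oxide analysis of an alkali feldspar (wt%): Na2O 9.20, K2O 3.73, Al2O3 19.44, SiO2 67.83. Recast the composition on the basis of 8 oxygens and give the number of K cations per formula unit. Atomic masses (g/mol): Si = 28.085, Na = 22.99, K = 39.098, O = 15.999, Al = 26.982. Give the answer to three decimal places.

Na2O (M=61.979): mol = 0.14844; Na = 0.29688, O = 0.14844.
K2O (M=94.195): mol = 0.03960; K = 0.07920, O = 0.03960.
Al2O3 (M=101.961): mol = 0.19066; Al = 0.38132, O = 0.57198.
SiO2 (M=60.083): mol = 1.12894; Si = 1.12894, O = 2.25788.
ΣO = 3.01790; factor = 8/ΣO = 2.65085.
K apfu = 0.07920 × 2.65085 = 0.210.

0.210 K apfu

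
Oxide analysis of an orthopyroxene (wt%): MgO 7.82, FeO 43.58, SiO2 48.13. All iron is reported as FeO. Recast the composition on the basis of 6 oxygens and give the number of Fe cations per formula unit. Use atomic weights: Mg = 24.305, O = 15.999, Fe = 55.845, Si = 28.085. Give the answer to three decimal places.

MgO: 7.82/40.304 = 0.19403 mol → 0.19403 mol Mg, 0.19403 mol O.
FeO: 43.58/71.844 = 0.60659 mol → 0.60659 mol Fe, 0.60659 mol O.
SiO2: 48.13/60.083 = 0.80106 mol → 0.80106 mol Si, 1.60212 mol O.
Total oxygen = 2.40274 mol. Normalization factor = 6/2.40274 = 2.49715.
Fe per 6 O = 0.60659 × 2.49715 = 1.515.

1.515 Fe apfu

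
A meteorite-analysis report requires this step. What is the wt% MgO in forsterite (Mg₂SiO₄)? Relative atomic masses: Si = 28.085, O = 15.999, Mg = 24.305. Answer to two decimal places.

M(Mg₂SiO₄) = 140.691 g/mol; M(MgO) = 40.304 g/mol.
Moles MgO per formula unit = 2 Mg ÷ 1 = 2.0000.
MgO fraction = (2.0000 × 40.304) / 140.691 = 80.608/140.691 = 0.5729.

57.29 wt%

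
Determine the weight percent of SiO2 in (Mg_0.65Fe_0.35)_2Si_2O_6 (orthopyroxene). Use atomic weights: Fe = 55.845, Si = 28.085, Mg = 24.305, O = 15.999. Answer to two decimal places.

Formula mass = 222.852 g/mol.
2 Si → 2.0000 mol SiO2 per formula unit; M(SiO2) = 60.083, so SiO2 mass = 120.166 g.
120.166/222.852 × 100 = 53.92 wt%.

53.92 wt%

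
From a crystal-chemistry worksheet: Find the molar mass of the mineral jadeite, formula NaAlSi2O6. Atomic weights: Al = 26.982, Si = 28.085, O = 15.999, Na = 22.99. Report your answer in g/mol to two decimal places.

M = 1(22.99) + 1(26.982) + 2(28.085) + 6(15.999)

202.14 g/mol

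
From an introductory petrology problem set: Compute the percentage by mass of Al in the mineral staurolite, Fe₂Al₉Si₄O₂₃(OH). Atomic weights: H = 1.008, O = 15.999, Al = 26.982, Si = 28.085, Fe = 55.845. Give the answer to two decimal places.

28.51 wt%

Formula mass = 2×55.845 + 9×26.982 + 4×28.085 + 24×15.999 + 1×1.008 = 851.852 g/mol, of which 242.838 g is Al.
So Al makes up 242.838/851.852 = 0.2851 of the mass, i.e. 28.51%.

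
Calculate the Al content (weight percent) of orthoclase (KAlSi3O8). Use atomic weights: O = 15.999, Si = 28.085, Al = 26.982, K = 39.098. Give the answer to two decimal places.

9.69 weight percent

Formula mass = 1×39.098 + 1×26.982 + 3×28.085 + 8×15.999 = 278.327 g/mol, of which 26.982 g is Al.
So Al makes up 26.982/278.327 = 0.0969 of the mass, i.e. 9.69%.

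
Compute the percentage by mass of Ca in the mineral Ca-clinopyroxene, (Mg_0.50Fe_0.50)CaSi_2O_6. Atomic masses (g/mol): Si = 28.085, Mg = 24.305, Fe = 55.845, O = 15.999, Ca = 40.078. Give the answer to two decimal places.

17.25 wt%

M((Mg_0.50Fe_0.50)CaSi_2O_6) = 232.317 g/mol.
Ca contributes 1 × 40.078 = 40.078 g per mole.
40.078/232.317 = 0.1725 → 17.25%.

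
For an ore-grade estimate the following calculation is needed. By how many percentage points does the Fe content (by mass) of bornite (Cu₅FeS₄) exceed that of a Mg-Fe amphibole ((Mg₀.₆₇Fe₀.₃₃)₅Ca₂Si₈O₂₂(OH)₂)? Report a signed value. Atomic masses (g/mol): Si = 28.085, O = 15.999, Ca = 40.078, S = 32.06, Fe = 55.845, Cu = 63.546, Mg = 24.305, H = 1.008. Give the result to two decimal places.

0.47 percentage points

First mineral: 55.845 g Fe in 501.815 g formula = 11.13 wt% Fe.
Second mineral: 92.144 g Fe in 864.394 g formula = 10.66 wt% Fe.
11.13% − 10.66% gives a difference of 0.47 percentage points.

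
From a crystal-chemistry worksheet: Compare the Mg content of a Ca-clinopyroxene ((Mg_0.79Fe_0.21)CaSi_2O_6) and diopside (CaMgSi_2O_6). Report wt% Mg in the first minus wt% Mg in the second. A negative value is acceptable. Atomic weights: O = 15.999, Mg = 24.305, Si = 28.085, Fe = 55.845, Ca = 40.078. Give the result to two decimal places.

Mg in (Mg_0.79Fe_0.21)CaSi_2O_6: molar mass 223.170 g/mol; 0.79×24.305 = 19.201 g → 8.60 wt%.
Mg in CaMgSi_2O_6: molar mass 216.547 g/mol; 1×24.305 = 24.305 g → 11.22 wt%.
Difference = 8.60 − 11.22 = -2.62 percentage points.

-2.62 percentage points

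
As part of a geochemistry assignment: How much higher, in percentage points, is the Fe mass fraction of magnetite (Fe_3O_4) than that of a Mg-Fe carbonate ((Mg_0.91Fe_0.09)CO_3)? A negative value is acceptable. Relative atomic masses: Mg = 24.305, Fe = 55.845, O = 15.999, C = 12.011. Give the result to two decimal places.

66.59 percentage points

First mineral: 167.535 g Fe in 231.531 g formula = 72.36 wt% Fe.
Second mineral: 5.026 g Fe in 87.152 g formula = 5.77 wt% Fe.
72.36% − 5.77% gives a difference of 66.59 percentage points.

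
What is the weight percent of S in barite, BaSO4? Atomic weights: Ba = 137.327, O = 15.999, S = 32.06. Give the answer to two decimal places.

13.74 wt%

Molar mass of BaSO4: 1×137.327 + 1×32.06 + 4×15.999 = 233.383 g/mol.
Mass of S per formula unit: 1 × 32.06 = 32.060 g.
Weight fraction S = 32.060 / 233.383 = 0.1374.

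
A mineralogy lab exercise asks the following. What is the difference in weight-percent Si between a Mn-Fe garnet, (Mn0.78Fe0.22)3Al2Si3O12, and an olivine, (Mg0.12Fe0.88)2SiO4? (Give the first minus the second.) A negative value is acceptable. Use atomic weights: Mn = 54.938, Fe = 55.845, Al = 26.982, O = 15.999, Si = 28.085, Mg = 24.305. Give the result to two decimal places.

2.69 percentage points

M((Mn0.78Fe0.22)3Al2Si3O12) = 495.620 g/mol, so wt% Si = 84.255/495.620 × 100 = 17.00%.
M((Mg0.12Fe0.88)2SiO4) = 196.201 g/mol, so wt% Si = 28.085/196.201 × 100 = 14.31%.
17.00 − 14.31 = 2.69 pp.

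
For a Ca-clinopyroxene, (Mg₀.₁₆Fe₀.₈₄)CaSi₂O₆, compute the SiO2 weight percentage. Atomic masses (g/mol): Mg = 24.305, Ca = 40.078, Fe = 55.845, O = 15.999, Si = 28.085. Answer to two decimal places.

Formula mass = 243.041 g/mol.
2 Si → 2.0000 mol SiO2 per formula unit; M(SiO2) = 60.083, so SiO2 mass = 120.166 g.
120.166/243.041 × 100 = 49.44 wt%.

49.44 wt%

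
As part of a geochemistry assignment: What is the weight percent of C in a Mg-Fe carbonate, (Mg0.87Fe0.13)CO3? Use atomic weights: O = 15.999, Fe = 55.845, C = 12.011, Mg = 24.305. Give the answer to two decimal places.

Molar mass of (Mg0.87Fe0.13)CO3: 0.87×24.305 + 0.13×55.845 + 1×12.011 + 3×15.999 = 88.413 g/mol.
Mass of C per formula unit: 1 × 12.011 = 12.011 g.
Weight fraction C = 12.011 / 88.413 = 0.1359.

13.59 weight percent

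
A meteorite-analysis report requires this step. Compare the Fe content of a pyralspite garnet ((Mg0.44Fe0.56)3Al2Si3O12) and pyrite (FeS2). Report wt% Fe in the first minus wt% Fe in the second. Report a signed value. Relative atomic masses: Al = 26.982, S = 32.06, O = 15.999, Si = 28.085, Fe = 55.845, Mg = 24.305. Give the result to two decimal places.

-25.98 percentage points

M((Mg0.44Fe0.56)3Al2Si3O12) = 456.109 g/mol, so wt% Fe = 93.820/456.109 × 100 = 20.57%.
M(FeS2) = 119.965 g/mol, so wt% Fe = 55.845/119.965 × 100 = 46.55%.
20.57 − 46.55 = -25.98 pp.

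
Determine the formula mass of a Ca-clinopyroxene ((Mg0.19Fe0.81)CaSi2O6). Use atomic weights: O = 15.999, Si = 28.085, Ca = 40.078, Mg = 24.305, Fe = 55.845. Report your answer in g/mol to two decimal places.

M = 0.19(24.305) + 0.81(55.845) + 1(40.078) + 2(28.085) + 6(15.999)

242.09 g/mol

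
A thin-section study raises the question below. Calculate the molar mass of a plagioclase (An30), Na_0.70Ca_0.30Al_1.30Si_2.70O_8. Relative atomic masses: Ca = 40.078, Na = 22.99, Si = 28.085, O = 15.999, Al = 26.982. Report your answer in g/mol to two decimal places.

267.01 g/mol

M = 0.70·22.99 + 0.30·40.078 + 1.30·26.982 + 2.70·28.085 + 8·15.999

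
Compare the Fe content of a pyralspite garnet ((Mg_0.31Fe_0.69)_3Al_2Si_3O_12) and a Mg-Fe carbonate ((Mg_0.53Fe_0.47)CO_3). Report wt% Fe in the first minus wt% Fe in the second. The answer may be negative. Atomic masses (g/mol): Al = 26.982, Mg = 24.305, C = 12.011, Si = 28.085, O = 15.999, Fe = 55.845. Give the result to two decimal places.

Fe in (Mg_0.31Fe_0.69)_3Al_2Si_3O_12: molar mass 468.410 g/mol; 2.07×55.845 = 115.599 g → 24.68 wt%.
Fe in (Mg_0.53Fe_0.47)CO_3: molar mass 99.137 g/mol; 0.47×55.845 = 26.247 g → 26.48 wt%.
Difference = 24.68 − 26.48 = -1.80 percentage points.

-1.80 percentage points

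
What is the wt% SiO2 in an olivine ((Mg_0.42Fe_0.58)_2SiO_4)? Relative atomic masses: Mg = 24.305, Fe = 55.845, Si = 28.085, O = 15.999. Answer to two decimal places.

33.89 wt%

Formula mass = 177.277 g/mol.
1 Si → 1.0000 mol SiO2 per formula unit; M(SiO2) = 60.083, so SiO2 mass = 60.083 g.
60.083/177.277 × 100 = 33.89 wt%.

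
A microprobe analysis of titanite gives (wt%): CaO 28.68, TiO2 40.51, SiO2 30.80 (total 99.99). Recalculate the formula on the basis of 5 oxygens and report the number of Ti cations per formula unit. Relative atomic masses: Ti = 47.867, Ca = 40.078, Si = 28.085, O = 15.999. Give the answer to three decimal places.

0.994 Ti apfu

CaO: 28.68/56.077 = 0.51144 mol → 0.51144 mol Ca, 0.51144 mol O.
TiO2: 40.51/79.865 = 0.50723 mol → 0.50723 mol Ti, 1.01446 mol O.
SiO2: 30.80/60.083 = 0.51262 mol → 0.51262 mol Si, 1.02524 mol O.
Total oxygen = 2.55114 mol. Normalization factor = 5/2.55114 = 1.95991.
Ti per 5 O = 0.50723 × 1.95991 = 0.994.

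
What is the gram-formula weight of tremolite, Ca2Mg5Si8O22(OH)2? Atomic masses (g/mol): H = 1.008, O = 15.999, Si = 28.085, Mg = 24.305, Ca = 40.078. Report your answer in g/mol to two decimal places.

M = 2·40.078 + 5·24.305 + 8·28.085 + 24·15.999 + 2·1.008

812.35 g/mol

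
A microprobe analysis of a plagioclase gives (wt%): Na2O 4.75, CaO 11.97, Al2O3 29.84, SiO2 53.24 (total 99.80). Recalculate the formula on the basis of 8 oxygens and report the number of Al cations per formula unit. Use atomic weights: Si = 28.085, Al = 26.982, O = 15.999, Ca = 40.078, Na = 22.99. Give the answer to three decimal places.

4.75 wt% Na2O ÷ 61.979 g/mol = 0.07664 mol, giving 0.15328 Na and 0.07664 O.
11.97 wt% CaO ÷ 56.077 g/mol = 0.21346 mol, giving 0.21346 Ca and 0.21346 O.
29.84 wt% Al2O3 ÷ 101.961 g/mol = 0.29266 mol, giving 0.58532 Al and 0.87798 O.
53.24 wt% SiO2 ÷ 60.083 g/mol = 0.88611 mol, giving 0.88611 Si and 1.77222 O.
Oxygen sums to 2.94030; scaling by 8/2.94030 = 2.72081 puts the formula on 8 O.
Al: 0.58532 × 2.72081 = 1.593 atoms per formula unit.

1.593 Al apfu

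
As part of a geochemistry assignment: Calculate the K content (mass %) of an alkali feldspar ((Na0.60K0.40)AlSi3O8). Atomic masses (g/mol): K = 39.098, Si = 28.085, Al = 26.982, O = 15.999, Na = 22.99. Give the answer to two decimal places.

M((Na0.60K0.40)AlSi3O8) = 268.662 g/mol.
K contributes 0.40 × 39.098 = 15.639 g per mole.
15.639/268.662 = 0.0582 → 5.82%.

5.82 mass %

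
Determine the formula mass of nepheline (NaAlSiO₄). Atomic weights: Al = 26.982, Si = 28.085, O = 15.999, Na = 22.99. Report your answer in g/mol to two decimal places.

142.05 g/mol

Na: 1 × 22.99 = 22.9900
Al: 1 × 26.982 = 26.9820
Si: 1 × 28.085 = 28.0850
O: 4 × 15.999 = 63.9960
Summing the contributions gives the formula mass.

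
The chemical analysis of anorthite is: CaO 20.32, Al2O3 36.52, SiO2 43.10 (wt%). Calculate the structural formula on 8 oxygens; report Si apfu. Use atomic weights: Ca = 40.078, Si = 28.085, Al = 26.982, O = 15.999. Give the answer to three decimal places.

1.998 Si apfu

CaO (M=56.077): mol = 0.36236; Ca = 0.36236, O = 0.36236.
Al2O3 (M=101.961): mol = 0.35818; Al = 0.71636, O = 1.07454.
SiO2 (M=60.083): mol = 0.71734; Si = 0.71734, O = 1.43468.
ΣO = 2.87158; factor = 8/ΣO = 2.78592.
Si apfu = 0.71734 × 2.78592 = 1.998.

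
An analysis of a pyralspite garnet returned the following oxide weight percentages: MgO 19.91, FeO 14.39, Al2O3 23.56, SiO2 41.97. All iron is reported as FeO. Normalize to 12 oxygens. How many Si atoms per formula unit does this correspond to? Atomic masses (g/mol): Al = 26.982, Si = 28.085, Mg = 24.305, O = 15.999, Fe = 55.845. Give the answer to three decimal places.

MgO: 19.91/40.304 = 0.49400 mol → 0.49400 mol Mg, 0.49400 mol O.
FeO: 14.39/71.844 = 0.20030 mol → 0.20030 mol Fe, 0.20030 mol O.
Al2O3: 23.56/101.961 = 0.23107 mol → 0.46214 mol Al, 0.69321 mol O.
SiO2: 41.97/60.083 = 0.69853 mol → 0.69853 mol Si, 1.39706 mol O.
Total oxygen = 2.78457 mol. Normalization factor = 12/2.78457 = 4.30946.
Si per 12 O = 0.69853 × 4.30946 = 3.010.

3.010 Si apfu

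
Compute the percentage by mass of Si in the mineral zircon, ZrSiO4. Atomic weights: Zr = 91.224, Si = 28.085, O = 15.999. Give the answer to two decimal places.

Formula mass = 1×91.224 + 1×28.085 + 4×15.999 = 183.305 g/mol, of which 28.085 g is Si.
So Si makes up 28.085/183.305 = 0.1532 of the mass, i.e. 15.32%.

15.32 wt%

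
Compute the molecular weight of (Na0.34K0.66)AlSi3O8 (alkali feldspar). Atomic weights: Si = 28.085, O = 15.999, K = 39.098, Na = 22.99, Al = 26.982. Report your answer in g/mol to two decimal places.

M = 0.34(22.99) + 0.66(39.098) + 1(26.982) + 3(28.085) + 8(15.999)

272.85 g/mol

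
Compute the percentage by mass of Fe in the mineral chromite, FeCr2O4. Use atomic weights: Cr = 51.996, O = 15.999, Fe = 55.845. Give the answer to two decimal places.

24.95 weight percent

Formula mass = 1*55.845 + 2*51.996 + 4*15.999 = 223.833 g/mol, of which 55.845 g is Fe.
So Fe makes up 55.845/223.833 = 0.2495 of the mass, i.e. 24.95%.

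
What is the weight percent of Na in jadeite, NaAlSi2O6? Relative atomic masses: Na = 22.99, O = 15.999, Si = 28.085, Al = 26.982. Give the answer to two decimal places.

11.37 wt%

M(NaAlSi2O6) = 202.136 g/mol.
Na contributes 1 × 22.99 = 22.990 g per mole.
22.990/202.136 = 0.1137 → 11.37%.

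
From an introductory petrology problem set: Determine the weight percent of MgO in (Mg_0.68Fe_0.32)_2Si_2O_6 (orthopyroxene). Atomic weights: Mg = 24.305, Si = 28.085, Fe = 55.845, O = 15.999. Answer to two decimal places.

M((Mg_0.68Fe_0.32)_2Si_2O_6) = 220.960 g/mol; M(MgO) = 40.304 g/mol.
Moles MgO per formula unit = 1.36 Mg ÷ 1 = 1.3600.
MgO fraction = (1.3600 × 40.304) / 220.960 = 54.813/220.960 = 0.2481.

24.81 wt%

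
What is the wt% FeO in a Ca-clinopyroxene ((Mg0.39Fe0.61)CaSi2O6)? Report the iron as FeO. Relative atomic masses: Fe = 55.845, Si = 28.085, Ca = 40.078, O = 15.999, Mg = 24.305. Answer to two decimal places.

18.59 wt%

Formula mass = 235.786 g/mol.
0.61 Fe → 0.6100 mol FeO per formula unit; M(FeO) = 71.844, so FeO mass = 43.825 g.
43.825/235.786 × 100 = 18.59 wt%.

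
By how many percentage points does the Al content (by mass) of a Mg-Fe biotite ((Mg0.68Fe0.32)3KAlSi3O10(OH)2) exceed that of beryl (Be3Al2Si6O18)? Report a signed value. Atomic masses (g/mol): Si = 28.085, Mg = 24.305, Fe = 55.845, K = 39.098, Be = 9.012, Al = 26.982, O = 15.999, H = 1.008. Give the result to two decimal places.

M((Mg0.68Fe0.32)3KAlSi3O10(OH)2) = 447.532 g/mol, so wt% Al = 26.982/447.532 × 100 = 6.03%.
M(Be3Al2Si6O18) = 537.492 g/mol, so wt% Al = 53.964/537.492 × 100 = 10.04%.
6.03 − 10.04 = -4.01 pp.

-4.01 percentage points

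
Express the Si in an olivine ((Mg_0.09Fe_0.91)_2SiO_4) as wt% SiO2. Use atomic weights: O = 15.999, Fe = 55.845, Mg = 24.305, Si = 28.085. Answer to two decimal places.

M((Mg_0.09Fe_0.91)_2SiO_4) = 198.094 g/mol; M(SiO2) = 60.083 g/mol.
Moles SiO2 per formula unit = 1 Si ÷ 1 = 1.0000.
SiO2 fraction = (1.0000 × 60.083) / 198.094 = 60.083/198.094 = 0.3033.

30.33 wt%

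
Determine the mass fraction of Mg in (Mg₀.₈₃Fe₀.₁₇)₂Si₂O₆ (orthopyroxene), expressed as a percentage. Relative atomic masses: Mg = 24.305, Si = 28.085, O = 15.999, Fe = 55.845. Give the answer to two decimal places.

M((Mg₀.₈₃Fe₀.₁₇)₂Si₂O₆) = 211.498 g/mol.
Mg contributes 1.66 × 24.305 = 40.346 g per mole.
40.346/211.498 = 0.1908 → 19.08%.

19.08 weight percent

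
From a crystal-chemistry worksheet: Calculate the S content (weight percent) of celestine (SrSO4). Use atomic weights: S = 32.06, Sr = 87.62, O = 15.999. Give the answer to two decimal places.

17.45 weight percent

Molar mass of SrSO4: 1·87.62 + 1·32.06 + 4·15.999 = 183.676 g/mol.
Mass of S per formula unit: 1 × 32.06 = 32.060 g.
Weight fraction S = 32.060 / 183.676 = 0.1745.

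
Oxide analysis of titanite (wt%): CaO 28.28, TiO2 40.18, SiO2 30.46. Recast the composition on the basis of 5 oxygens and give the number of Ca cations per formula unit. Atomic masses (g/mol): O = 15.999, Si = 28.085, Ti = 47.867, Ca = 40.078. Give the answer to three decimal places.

0.999 Ca apfu

28.28 wt% CaO ÷ 56.077 g/mol = 0.50431 mol, giving 0.50431 Ca and 0.50431 O.
40.18 wt% TiO2 ÷ 79.865 g/mol = 0.50310 mol, giving 0.50310 Ti and 1.00620 O.
30.46 wt% SiO2 ÷ 60.083 g/mol = 0.50697 mol, giving 0.50697 Si and 1.01394 O.
Oxygen sums to 2.52445; scaling by 5/2.52445 = 1.98063 puts the formula on 5 O.
Ca: 0.50431 × 1.98063 = 0.999 atoms per formula unit.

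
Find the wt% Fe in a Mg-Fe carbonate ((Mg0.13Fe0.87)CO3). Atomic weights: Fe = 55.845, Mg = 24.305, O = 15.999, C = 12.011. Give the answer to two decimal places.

Formula mass = 0.13·24.305 + 0.87·55.845 + 1·12.011 + 3·15.999 = 111.753 g/mol, of which 48.585 g is Fe.
So Fe makes up 48.585/111.753 = 0.4348 of the mass, i.e. 43.48%.

43.48 wt%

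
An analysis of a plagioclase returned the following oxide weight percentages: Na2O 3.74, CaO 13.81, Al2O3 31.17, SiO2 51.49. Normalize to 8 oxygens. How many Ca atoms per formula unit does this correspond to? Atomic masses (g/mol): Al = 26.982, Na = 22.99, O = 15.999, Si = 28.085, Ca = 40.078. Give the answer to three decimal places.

0.671 Ca apfu

Na2O (M=61.979): mol = 0.06034; Na = 0.12068, O = 0.06034.
CaO (M=56.077): mol = 0.24627; Ca = 0.24627, O = 0.24627.
Al2O3 (M=101.961): mol = 0.30571; Al = 0.61142, O = 0.91713.
SiO2 (M=60.083): mol = 0.85698; Si = 0.85698, O = 1.71396.
ΣO = 2.93770; factor = 8/ΣO = 2.72322.
Ca apfu = 0.24627 × 2.72322 = 0.671.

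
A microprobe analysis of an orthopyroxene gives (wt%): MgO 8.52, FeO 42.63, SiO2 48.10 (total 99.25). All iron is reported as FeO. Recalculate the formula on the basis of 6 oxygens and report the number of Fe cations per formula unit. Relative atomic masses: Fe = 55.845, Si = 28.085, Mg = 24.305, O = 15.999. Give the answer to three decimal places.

1.480 Fe apfu

8.52 wt% MgO ÷ 40.304 g/mol = 0.21139 mol, giving 0.21139 Mg and 0.21139 O.
42.63 wt% FeO ÷ 71.844 g/mol = 0.59337 mol, giving 0.59337 Fe and 0.59337 O.
48.10 wt% SiO2 ÷ 60.083 g/mol = 0.80056 mol, giving 0.80056 Si and 1.60112 O.
Oxygen sums to 2.40588; scaling by 6/2.40588 = 2.49389 puts the formula on 6 O.
Fe: 0.59337 × 2.49389 = 1.480 atoms per formula unit.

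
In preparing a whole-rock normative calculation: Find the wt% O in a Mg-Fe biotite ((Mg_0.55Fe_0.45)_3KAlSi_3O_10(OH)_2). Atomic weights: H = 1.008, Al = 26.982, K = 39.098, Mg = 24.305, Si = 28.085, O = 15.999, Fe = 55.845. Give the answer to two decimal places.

41.75 wt%

M((Mg_0.55Fe_0.45)_3KAlSi_3O_10(OH)_2) = 459.833 g/mol.
O contributes 12 × 15.999 = 191.988 g per mole.
191.988/459.833 = 0.4175 → 41.75%.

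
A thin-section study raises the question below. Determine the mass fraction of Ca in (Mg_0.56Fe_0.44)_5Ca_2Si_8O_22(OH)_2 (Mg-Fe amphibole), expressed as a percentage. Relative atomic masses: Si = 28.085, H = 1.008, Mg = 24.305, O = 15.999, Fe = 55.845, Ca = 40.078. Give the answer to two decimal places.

9.09 wt%

Molar mass of (Mg_0.56Fe_0.44)_5Ca_2Si_8O_22(OH)_2: 2.80×24.305 + 2.20×55.845 + 2×40.078 + 8×28.085 + 24×15.999 + 2×1.008 = 881.741 g/mol.
Mass of Ca per formula unit: 2 × 40.078 = 80.156 g.
Weight fraction Ca = 80.156 / 881.741 = 0.0909.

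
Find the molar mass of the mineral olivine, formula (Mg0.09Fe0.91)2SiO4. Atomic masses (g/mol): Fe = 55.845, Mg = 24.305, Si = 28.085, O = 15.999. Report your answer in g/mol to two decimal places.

198.09 g/mol

The formula mass is the sum 0.18*24.305 + 1.82*55.845 + 1*28.085 + 4*15.999.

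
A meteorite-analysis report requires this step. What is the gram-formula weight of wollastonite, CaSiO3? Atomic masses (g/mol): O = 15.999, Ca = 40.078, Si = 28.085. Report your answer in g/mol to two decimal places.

Ca: 1 × 40.078 = 40.0780
Si: 1 × 28.085 = 28.0850
O: 3 × 15.999 = 47.9970
Summing the contributions gives the formula mass.

116.16 g/mol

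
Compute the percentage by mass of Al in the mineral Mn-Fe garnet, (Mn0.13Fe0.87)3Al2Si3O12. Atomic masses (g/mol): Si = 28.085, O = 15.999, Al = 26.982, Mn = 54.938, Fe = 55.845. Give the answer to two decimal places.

10.85 wt%

Formula mass = 0.39·54.938 + 2.61·55.845 + 2·26.982 + 3·28.085 + 12·15.999 = 497.388 g/mol, of which 53.964 g is Al.
So Al makes up 53.964/497.388 = 0.1085 of the mass, i.e. 10.85%.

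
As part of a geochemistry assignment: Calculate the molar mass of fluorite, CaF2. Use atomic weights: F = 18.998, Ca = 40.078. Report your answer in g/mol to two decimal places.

78.07 g/mol

M = 1(40.078) + 2(18.998)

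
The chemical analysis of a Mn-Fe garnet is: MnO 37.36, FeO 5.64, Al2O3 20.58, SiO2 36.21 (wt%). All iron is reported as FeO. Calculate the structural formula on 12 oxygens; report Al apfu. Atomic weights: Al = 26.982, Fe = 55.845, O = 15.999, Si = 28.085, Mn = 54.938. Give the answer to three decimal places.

2.005 Al apfu

37.36 wt% MnO ÷ 70.937 g/mol = 0.52666 mol, giving 0.52666 Mn and 0.52666 O.
5.64 wt% FeO ÷ 71.844 g/mol = 0.07850 mol, giving 0.07850 Fe and 0.07850 O.
20.58 wt% Al2O3 ÷ 101.961 g/mol = 0.20184 mol, giving 0.40368 Al and 0.60552 O.
36.21 wt% SiO2 ÷ 60.083 g/mol = 0.60267 mol, giving 0.60267 Si and 1.20534 O.
Oxygen sums to 2.41602; scaling by 12/2.41602 = 4.96685 puts the formula on 12 O.
Al: 0.40368 × 4.96685 = 2.005 atoms per formula unit.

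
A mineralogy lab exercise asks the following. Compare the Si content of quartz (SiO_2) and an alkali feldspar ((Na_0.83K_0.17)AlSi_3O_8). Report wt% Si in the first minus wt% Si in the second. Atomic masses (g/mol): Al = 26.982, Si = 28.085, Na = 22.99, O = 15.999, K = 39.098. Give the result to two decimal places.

14.94 percentage points

Si in SiO_2: molar mass 60.083 g/mol; 1×28.085 = 28.085 g → 46.74 wt%.
Si in (Na_0.83K_0.17)AlSi_3O_8: molar mass 264.957 g/mol; 3×28.085 = 84.255 g → 31.80 wt%.
Difference = 46.74 − 31.80 = 14.94 percentage points.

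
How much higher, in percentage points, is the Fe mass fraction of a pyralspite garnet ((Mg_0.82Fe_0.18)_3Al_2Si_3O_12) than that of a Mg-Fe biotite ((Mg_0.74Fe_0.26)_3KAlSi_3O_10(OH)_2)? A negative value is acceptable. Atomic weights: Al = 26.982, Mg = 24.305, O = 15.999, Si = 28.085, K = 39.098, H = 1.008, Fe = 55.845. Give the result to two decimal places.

-2.68 percentage points

First mineral: 30.156 g Fe in 420.154 g formula = 7.18 wt% Fe.
Second mineral: 43.559 g Fe in 441.855 g formula = 9.86 wt% Fe.
7.18% − 9.86% gives a difference of -2.68 percentage points.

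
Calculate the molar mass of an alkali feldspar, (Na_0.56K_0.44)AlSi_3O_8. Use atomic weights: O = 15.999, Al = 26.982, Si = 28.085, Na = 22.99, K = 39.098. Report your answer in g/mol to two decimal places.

Na: 0.56 × 22.99 = 12.8744
K: 0.44 × 39.098 = 17.2031
Al: 1 × 26.982 = 26.9820
Si: 3 × 28.085 = 84.2550
O: 8 × 15.999 = 127.9920
Summing the contributions gives the formula mass.

269.31 g/mol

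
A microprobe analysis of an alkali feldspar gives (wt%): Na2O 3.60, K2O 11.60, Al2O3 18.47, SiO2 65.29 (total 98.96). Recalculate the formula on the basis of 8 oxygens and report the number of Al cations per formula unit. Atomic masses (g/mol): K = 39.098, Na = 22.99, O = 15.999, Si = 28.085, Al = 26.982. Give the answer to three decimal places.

Na2O (M=61.979): mol = 0.05808; Na = 0.11616, O = 0.05808.
K2O (M=94.195): mol = 0.12315; K = 0.24630, O = 0.12315.
Al2O3 (M=101.961): mol = 0.18115; Al = 0.36230, O = 0.54345.
SiO2 (M=60.083): mol = 1.08666; Si = 1.08666, O = 2.17332.
ΣO = 2.89800; factor = 8/ΣO = 2.76052.
Al apfu = 0.36230 × 2.76052 = 1.000.

1.000 Al apfu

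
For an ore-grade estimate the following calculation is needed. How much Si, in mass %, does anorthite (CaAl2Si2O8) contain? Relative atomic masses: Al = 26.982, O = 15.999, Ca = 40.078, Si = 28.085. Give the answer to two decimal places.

20.19 mass %

Molar mass of CaAl2Si2O8: 1×40.078 + 2×26.982 + 2×28.085 + 8×15.999 = 278.204 g/mol.
Mass of Si per formula unit: 2 × 28.085 = 56.170 g.
Weight fraction Si = 56.170 / 278.204 = 0.2019.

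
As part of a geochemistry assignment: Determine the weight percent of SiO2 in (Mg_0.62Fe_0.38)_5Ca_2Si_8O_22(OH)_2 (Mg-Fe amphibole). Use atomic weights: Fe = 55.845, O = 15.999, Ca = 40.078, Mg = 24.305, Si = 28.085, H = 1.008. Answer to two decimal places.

55.10 wt%

M((Mg_0.62Fe_0.38)_5Ca_2Si_8O_22(OH)_2) = 872.279 g/mol; M(SiO2) = 60.083 g/mol.
Moles SiO2 per formula unit = 8 Si ÷ 1 = 8.0000.
SiO2 fraction = (8.0000 × 60.083) / 872.279 = 480.664/872.279 = 0.5510.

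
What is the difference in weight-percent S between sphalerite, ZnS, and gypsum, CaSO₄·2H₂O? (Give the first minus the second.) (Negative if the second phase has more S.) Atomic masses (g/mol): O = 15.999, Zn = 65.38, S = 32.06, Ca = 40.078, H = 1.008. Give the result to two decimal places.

14.28 percentage points

M(ZnS) = 97.440 g/mol, so wt% S = 32.060/97.440 × 100 = 32.90%.
M(CaSO₄·2H₂O) = 172.164 g/mol, so wt% S = 32.060/172.164 × 100 = 18.62%.
32.90 − 18.62 = 14.28 pp.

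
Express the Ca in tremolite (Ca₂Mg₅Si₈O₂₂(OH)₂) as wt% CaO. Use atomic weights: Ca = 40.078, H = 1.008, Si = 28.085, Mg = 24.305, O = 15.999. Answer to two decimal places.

Molar mass of Ca₂Mg₅Si₈O₂₂(OH)₂ = 2*40.078 + 5*24.305 + 8*28.085 + 24*15.999 + 2*1.008 = 812.353 g/mol.
Each formula unit contains 2 Ca, equivalent to 2/1 = 2.0000 mol CaO.
M(CaO) = 1×40.078 + 1×15.999 = 56.077 g/mol.
Mass of CaO per formula unit = 2.0000 × 56.077 = 112.154 g.
CaO wt% = 112.154 / 812.353 × 100 = 13.81%.

13.81 wt%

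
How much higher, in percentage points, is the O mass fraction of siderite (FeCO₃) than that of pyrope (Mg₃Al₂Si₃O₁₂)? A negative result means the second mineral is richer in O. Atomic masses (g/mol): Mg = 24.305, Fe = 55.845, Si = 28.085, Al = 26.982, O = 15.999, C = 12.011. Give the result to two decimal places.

M(FeCO₃) = 115.853 g/mol, so wt% O = 47.997/115.853 × 100 = 41.43%.
M(Mg₃Al₂Si₃O₁₂) = 403.122 g/mol, so wt% O = 191.988/403.122 × 100 = 47.63%.
41.43 − 47.63 = -6.20 pp.

-6.20 percentage points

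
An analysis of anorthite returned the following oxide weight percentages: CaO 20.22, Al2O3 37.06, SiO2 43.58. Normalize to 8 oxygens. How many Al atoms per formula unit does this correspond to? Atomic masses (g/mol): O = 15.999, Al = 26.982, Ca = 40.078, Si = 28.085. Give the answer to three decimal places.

2.004 Al apfu

CaO: 20.22/56.077 = 0.36058 mol → 0.36058 mol Ca, 0.36058 mol O.
Al2O3: 37.06/101.961 = 0.36347 mol → 0.72694 mol Al, 1.09041 mol O.
SiO2: 43.58/60.083 = 0.72533 mol → 0.72533 mol Si, 1.45066 mol O.
Total oxygen = 2.90165 mol. Normalization factor = 8/2.90165 = 2.75705.
Al per 8 O = 0.72694 × 2.75705 = 2.004.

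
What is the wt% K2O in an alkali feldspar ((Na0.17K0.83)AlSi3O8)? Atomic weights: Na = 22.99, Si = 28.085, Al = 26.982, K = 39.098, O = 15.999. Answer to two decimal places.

14.18 wt%

Formula mass = 275.589 g/mol.
0.83 K → 0.4150 mol K2O per formula unit; M(K2O) = 94.195, so K2O mass = 39.091 g.
39.091/275.589 × 100 = 14.18 wt%.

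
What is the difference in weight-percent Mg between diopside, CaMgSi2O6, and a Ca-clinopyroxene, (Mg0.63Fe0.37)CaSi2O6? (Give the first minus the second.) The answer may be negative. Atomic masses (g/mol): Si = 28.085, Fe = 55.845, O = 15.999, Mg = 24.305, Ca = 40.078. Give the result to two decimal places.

4.51 percentage points

First mineral: 24.305 g Mg in 216.547 g formula = 11.22 wt% Mg.
Second mineral: 15.312 g Mg in 228.217 g formula = 6.71 wt% Mg.
11.22% − 6.71% gives a difference of 4.51 percentage points.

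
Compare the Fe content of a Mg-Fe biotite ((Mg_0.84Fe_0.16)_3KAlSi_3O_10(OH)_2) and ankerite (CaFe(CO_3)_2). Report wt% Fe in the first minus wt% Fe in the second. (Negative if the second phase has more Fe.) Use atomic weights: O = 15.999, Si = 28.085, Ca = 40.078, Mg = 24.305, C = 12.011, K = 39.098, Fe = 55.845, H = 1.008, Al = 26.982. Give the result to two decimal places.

First mineral: 26.806 g Fe in 432.393 g formula = 6.20 wt% Fe.
Second mineral: 55.845 g Fe in 215.939 g formula = 25.86 wt% Fe.
6.20% − 25.86% gives a difference of -19.66 percentage points.

-19.66 percentage points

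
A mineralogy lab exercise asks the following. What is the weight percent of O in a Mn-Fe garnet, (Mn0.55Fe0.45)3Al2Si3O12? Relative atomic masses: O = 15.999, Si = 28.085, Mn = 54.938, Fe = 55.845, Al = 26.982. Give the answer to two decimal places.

M((Mn0.55Fe0.45)3Al2Si3O12) = 496.245 g/mol.
O contributes 12 × 15.999 = 191.988 g per mole.
191.988/496.245 = 0.3869 → 38.69%.

38.69 weight percent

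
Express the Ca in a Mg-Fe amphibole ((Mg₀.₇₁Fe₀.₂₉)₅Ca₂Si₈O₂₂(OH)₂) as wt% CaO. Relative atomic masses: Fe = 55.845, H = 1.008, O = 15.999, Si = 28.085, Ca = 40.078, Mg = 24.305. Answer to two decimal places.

Molar mass of (Mg₀.₇₁Fe₀.₂₉)₅Ca₂Si₈O₂₂(OH)₂ = 3.55·24.305 + 1.45·55.845 + 2·40.078 + 8·28.085 + 24·15.999 + 2·1.008 = 858.086 g/mol.
Each formula unit contains 2 Ca, equivalent to 2/1 = 2.0000 mol CaO.
M(CaO) = 1×40.078 + 1×15.999 = 56.077 g/mol.
Mass of CaO per formula unit = 2.0000 × 56.077 = 112.154 g.
CaO wt% = 112.154 / 858.086 × 100 = 13.07%.

13.07 wt%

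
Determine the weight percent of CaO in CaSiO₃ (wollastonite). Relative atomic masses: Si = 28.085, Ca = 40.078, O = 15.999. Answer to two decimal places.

48.28 wt%

Molar mass of CaSiO₃ = 1×40.078 + 1×28.085 + 3×15.999 = 116.160 g/mol.
Each formula unit contains 1 Ca, equivalent to 1/1 = 1.0000 mol CaO.
M(CaO) = 1×40.078 + 1×15.999 = 56.077 g/mol.
Mass of CaO per formula unit = 1.0000 × 56.077 = 56.077 g.
CaO wt% = 56.077 / 116.160 × 100 = 48.28%.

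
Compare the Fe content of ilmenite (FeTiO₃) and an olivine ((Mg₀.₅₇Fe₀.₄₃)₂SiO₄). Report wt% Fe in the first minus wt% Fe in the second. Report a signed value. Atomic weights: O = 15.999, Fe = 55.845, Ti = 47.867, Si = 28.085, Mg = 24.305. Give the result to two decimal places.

M(FeTiO₃) = 151.709 g/mol, so wt% Fe = 55.845/151.709 × 100 = 36.81%.
M((Mg₀.₅₇Fe₀.₄₃)₂SiO₄) = 167.815 g/mol, so wt% Fe = 48.027/167.815 × 100 = 28.62%.
36.81 − 28.62 = 8.19 pp.

8.19 percentage points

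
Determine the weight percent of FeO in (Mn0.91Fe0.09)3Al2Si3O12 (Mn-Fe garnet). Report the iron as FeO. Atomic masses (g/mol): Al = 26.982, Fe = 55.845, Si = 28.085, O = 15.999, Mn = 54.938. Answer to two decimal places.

3.92 wt%

Molar mass of (Mn0.91Fe0.09)3Al2Si3O12 = 2.73·54.938 + 0.27·55.845 + 2·26.982 + 3·28.085 + 12·15.999 = 495.266 g/mol.
Each formula unit contains 0.27 Fe, equivalent to 0.27/1 = 0.2700 mol FeO.
M(FeO) = 1×55.845 + 1×15.999 = 71.844 g/mol.
Mass of FeO per formula unit = 0.2700 × 71.844 = 19.398 g.
FeO wt% = 19.398 / 495.266 × 100 = 3.92%.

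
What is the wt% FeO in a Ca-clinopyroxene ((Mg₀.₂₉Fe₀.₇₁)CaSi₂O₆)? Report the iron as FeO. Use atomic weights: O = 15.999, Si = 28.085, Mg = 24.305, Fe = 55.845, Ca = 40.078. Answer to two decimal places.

21.35 wt%

Formula mass = 238.940 g/mol.
0.71 Fe → 0.7100 mol FeO per formula unit; M(FeO) = 71.844, so FeO mass = 51.009 g.
51.009/238.940 × 100 = 21.35 wt%.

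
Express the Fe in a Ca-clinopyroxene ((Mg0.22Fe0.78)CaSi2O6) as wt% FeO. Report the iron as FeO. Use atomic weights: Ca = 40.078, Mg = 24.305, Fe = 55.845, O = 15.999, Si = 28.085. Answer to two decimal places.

23.24 wt%

M((Mg0.22Fe0.78)CaSi2O6) = 241.148 g/mol; M(FeO) = 71.844 g/mol.
Moles FeO per formula unit = 0.78 Fe ÷ 1 = 0.7800.
FeO fraction = (0.7800 × 71.844) / 241.148 = 56.038/241.148 = 0.2324.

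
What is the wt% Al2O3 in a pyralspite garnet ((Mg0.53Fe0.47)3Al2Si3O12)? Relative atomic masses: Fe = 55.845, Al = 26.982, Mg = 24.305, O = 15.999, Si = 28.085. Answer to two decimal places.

M((Mg0.53Fe0.47)3Al2Si3O12) = 447.593 g/mol; M(Al2O3) = 101.961 g/mol.
Moles Al2O3 per formula unit = 2 Al ÷ 2 = 1.0000.
Al2O3 fraction = (1.0000 × 101.961) / 447.593 = 101.961/447.593 = 0.2278.

22.78 wt%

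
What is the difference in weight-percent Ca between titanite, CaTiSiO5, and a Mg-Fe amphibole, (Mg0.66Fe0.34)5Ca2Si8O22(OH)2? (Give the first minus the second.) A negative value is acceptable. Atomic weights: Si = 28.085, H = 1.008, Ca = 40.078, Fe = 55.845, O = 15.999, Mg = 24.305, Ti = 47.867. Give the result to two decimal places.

11.19 percentage points

M(CaTiSiO5) = 196.025 g/mol, so wt% Ca = 40.078/196.025 × 100 = 20.45%.
M((Mg0.66Fe0.34)5Ca2Si8O22(OH)2) = 865.971 g/mol, so wt% Ca = 80.156/865.971 × 100 = 9.26%.
20.45 − 9.26 = 11.19 pp.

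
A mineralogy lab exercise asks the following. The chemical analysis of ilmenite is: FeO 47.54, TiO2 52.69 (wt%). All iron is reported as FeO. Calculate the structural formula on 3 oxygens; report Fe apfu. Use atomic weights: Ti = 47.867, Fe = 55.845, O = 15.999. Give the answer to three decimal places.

FeO (M=71.844): mol = 0.66171; Fe = 0.66171, O = 0.66171.
TiO2 (M=79.865): mol = 0.65974; Ti = 0.65974, O = 1.31948.
ΣO = 1.98119; factor = 3/ΣO = 1.51424.
Fe apfu = 0.66171 × 1.51424 = 1.002.

1.002 Fe apfu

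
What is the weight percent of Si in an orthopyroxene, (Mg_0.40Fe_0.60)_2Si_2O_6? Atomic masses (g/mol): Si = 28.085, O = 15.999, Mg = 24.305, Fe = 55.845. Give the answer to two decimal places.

M((Mg_0.40Fe_0.60)_2Si_2O_6) = 238.622 g/mol.
Si contributes 2 × 28.085 = 56.170 g per mole.
56.170/238.622 = 0.2354 → 23.54%.

23.54 wt%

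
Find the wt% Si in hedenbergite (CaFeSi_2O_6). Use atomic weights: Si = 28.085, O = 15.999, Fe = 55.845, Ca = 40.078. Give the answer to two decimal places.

Molar mass of CaFeSi_2O_6: 1×40.078 + 1×55.845 + 2×28.085 + 6×15.999 = 248.087 g/mol.
Mass of Si per formula unit: 2 × 28.085 = 56.170 g.
Weight fraction Si = 56.170 / 248.087 = 0.2264.

22.64 mass %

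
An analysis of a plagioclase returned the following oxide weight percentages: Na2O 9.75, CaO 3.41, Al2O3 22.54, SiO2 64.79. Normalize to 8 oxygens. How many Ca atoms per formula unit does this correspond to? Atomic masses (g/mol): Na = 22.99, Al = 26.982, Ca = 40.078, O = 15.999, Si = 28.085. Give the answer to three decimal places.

0.160 Ca apfu

9.75 wt% Na2O ÷ 61.979 g/mol = 0.15731 mol, giving 0.31462 Na and 0.15731 O.
3.41 wt% CaO ÷ 56.077 g/mol = 0.06081 mol, giving 0.06081 Ca and 0.06081 O.
22.54 wt% Al2O3 ÷ 101.961 g/mol = 0.22106 mol, giving 0.44212 Al and 0.66318 O.
64.79 wt% SiO2 ÷ 60.083 g/mol = 1.07834 mol, giving 1.07834 Si and 2.15668 O.
Oxygen sums to 3.03798; scaling by 8/3.03798 = 2.63333 puts the formula on 8 O.
Ca: 0.06081 × 2.63333 = 0.160 atoms per formula unit.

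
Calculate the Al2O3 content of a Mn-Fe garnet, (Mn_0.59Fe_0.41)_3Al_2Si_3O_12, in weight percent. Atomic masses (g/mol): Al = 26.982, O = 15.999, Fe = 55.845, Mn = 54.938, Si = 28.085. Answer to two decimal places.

20.55 wt%

M((Mn_0.59Fe_0.41)_3Al_2Si_3O_12) = 496.137 g/mol; M(Al2O3) = 101.961 g/mol.
Moles Al2O3 per formula unit = 2 Al ÷ 2 = 1.0000.
Al2O3 fraction = (1.0000 × 101.961) / 496.137 = 101.961/496.137 = 0.2055.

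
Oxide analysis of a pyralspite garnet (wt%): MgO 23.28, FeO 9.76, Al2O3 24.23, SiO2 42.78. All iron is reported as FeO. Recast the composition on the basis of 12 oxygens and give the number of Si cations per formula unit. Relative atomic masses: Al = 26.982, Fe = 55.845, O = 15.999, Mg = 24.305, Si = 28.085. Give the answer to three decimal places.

23.28 wt% MgO ÷ 40.304 g/mol = 0.57761 mol, giving 0.57761 Mg and 0.57761 O.
9.76 wt% FeO ÷ 71.844 g/mol = 0.13585 mol, giving 0.13585 Fe and 0.13585 O.
24.23 wt% Al2O3 ÷ 101.961 g/mol = 0.23764 mol, giving 0.47528 Al and 0.71292 O.
42.78 wt% SiO2 ÷ 60.083 g/mol = 0.71202 mol, giving 0.71202 Si and 1.42404 O.
Oxygen sums to 2.85042; scaling by 12/2.85042 = 4.20991 puts the formula on 12 O.
Si: 0.71202 × 4.20991 = 2.998 atoms per formula unit.

2.998 Si apfu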